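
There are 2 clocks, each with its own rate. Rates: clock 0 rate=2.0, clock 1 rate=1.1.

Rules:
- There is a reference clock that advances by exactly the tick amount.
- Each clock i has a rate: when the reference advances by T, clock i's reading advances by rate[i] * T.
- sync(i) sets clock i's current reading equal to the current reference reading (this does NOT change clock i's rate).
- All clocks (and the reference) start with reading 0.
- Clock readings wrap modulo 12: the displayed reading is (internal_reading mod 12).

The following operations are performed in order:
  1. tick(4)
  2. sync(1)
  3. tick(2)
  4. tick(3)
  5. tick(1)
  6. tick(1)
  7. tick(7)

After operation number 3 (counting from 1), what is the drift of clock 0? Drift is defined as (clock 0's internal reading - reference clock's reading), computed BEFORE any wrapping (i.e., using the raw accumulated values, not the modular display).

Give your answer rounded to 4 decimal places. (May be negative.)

Answer: 6.0000

Derivation:
After op 1 tick(4): ref=4.0000 raw=[8.0000 4.4000]
After op 2 sync(1): ref=4.0000 raw=[8.0000 4.0000]
After op 3 tick(2): ref=6.0000 raw=[12.0000 6.2000]
Drift of clock 0 after op 3: 12.0000 - 6.0000 = 6.0000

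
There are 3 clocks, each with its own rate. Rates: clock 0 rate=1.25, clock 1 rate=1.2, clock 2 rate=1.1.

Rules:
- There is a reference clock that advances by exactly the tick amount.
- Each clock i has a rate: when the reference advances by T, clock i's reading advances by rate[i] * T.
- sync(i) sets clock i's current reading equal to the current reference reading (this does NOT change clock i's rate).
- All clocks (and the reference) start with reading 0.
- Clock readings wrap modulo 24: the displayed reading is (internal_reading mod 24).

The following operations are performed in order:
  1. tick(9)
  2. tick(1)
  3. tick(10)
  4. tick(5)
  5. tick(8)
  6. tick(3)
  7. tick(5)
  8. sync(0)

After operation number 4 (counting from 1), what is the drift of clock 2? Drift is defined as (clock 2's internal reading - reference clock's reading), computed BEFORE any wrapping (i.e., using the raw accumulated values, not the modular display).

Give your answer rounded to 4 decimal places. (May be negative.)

Answer: 2.5000

Derivation:
After op 1 tick(9): ref=9.0000 raw=[11.2500 10.8000 9.9000]
After op 2 tick(1): ref=10.0000 raw=[12.5000 12.0000 11.0000]
After op 3 tick(10): ref=20.0000 raw=[25.0000 24.0000 22.0000]
After op 4 tick(5): ref=25.0000 raw=[31.2500 30.0000 27.5000]
Drift of clock 2 after op 4: 27.5000 - 25.0000 = 2.5000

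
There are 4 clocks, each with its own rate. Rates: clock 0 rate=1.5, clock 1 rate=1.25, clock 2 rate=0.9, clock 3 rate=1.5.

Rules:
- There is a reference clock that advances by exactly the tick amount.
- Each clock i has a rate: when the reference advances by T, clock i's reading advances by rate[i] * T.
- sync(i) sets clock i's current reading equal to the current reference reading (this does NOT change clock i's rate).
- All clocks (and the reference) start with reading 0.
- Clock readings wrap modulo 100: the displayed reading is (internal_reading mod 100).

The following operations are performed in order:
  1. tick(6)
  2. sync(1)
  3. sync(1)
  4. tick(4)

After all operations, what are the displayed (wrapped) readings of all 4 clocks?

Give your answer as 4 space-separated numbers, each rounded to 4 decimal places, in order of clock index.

Answer: 15.0000 11.0000 9.0000 15.0000

Derivation:
After op 1 tick(6): ref=6.0000 raw=[9.0000 7.5000 5.4000 9.0000]
After op 2 sync(1): ref=6.0000 raw=[9.0000 6.0000 5.4000 9.0000]
After op 3 sync(1): ref=6.0000 raw=[9.0000 6.0000 5.4000 9.0000]
After op 4 tick(4): ref=10.0000 raw=[15.0000 11.0000 9.0000 15.0000]
Wrap final raw readings (mod 100): 15.0000 mod 100 = 15.0000; 11.0000 mod 100 = 11.0000; 9.0000 mod 100 = 9.0000; 15.0000 mod 100 = 15.0000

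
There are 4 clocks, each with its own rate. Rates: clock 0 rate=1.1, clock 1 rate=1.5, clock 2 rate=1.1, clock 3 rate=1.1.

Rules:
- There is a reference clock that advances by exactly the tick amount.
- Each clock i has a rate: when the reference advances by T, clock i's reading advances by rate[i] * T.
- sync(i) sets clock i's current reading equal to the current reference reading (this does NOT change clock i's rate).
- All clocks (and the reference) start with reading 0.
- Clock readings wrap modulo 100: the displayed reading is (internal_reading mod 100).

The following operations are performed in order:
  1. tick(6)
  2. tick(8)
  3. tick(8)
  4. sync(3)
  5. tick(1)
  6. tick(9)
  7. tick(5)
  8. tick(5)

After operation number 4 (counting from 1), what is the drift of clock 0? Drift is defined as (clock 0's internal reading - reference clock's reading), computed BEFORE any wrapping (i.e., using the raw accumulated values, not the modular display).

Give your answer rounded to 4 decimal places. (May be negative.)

After op 1 tick(6): ref=6.0000 raw=[6.6000 9.0000 6.6000 6.6000]
After op 2 tick(8): ref=14.0000 raw=[15.4000 21.0000 15.4000 15.4000]
After op 3 tick(8): ref=22.0000 raw=[24.2000 33.0000 24.2000 24.2000]
After op 4 sync(3): ref=22.0000 raw=[24.2000 33.0000 24.2000 22.0000]
Drift of clock 0 after op 4: 24.2000 - 22.0000 = 2.2000

Answer: 2.2000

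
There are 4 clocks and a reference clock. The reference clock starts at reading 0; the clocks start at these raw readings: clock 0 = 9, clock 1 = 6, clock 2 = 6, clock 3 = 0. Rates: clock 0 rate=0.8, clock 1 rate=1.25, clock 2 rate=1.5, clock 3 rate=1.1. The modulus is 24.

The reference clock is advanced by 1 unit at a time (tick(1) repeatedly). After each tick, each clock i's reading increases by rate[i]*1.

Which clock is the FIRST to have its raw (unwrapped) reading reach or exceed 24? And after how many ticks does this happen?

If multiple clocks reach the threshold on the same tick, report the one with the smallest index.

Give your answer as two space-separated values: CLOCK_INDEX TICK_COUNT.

Answer: 2 12

Derivation:
clock 0: start=9, rate=0.8, needs 24-9 = 15; ticks = ceil(15/0.8) = ceil(18.7500) = 19; reading at tick 19 = 9 + 0.8*19 = 24.2000
clock 1: start=6, rate=1.25, needs 24-6 = 18; ticks = ceil(18/1.25) = ceil(14.4000) = 15; reading at tick 15 = 6 + 1.25*15 = 24.7500
clock 2: start=6, rate=1.5, needs 24-6 = 18; ticks = ceil(18/1.5) = ceil(12.0000) = 12; reading at tick 12 = 6 + 1.5*12 = 24.0000
clock 3: start=0, rate=1.1, needs 24-0 = 24; ticks = ceil(24/1.1) = ceil(21.8182) = 22; reading at tick 22 = 0 + 1.1*22 = 24.2000
Minimum tick count = 12; winners = [2]; smallest index = 2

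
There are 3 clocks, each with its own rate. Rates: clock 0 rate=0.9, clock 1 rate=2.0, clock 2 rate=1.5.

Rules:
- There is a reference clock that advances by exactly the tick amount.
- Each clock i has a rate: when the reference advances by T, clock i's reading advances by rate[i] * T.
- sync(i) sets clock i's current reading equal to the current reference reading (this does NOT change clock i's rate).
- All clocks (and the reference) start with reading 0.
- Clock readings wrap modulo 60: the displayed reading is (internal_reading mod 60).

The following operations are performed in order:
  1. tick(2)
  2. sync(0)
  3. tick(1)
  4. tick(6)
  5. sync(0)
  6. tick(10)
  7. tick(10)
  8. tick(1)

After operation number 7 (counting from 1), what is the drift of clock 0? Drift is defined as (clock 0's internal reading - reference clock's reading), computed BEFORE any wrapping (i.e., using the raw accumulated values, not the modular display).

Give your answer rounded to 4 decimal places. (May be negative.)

After op 1 tick(2): ref=2.0000 raw=[1.8000 4.0000 3.0000]
After op 2 sync(0): ref=2.0000 raw=[2.0000 4.0000 3.0000]
After op 3 tick(1): ref=3.0000 raw=[2.9000 6.0000 4.5000]
After op 4 tick(6): ref=9.0000 raw=[8.3000 18.0000 13.5000]
After op 5 sync(0): ref=9.0000 raw=[9.0000 18.0000 13.5000]
After op 6 tick(10): ref=19.0000 raw=[18.0000 38.0000 28.5000]
After op 7 tick(10): ref=29.0000 raw=[27.0000 58.0000 43.5000]
Drift of clock 0 after op 7: 27.0000 - 29.0000 = -2.0000

Answer: -2.0000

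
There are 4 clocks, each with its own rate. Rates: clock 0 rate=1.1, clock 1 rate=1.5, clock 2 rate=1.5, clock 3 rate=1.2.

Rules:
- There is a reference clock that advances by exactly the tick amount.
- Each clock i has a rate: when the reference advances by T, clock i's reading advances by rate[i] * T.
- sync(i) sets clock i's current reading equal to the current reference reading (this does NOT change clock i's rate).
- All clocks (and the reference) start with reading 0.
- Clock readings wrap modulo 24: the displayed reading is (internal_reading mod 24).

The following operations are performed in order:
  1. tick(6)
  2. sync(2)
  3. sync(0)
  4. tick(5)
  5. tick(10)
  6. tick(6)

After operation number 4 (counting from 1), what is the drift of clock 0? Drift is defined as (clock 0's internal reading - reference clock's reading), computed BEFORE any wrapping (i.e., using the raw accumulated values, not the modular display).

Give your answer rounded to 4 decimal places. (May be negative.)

Answer: 0.5000

Derivation:
After op 1 tick(6): ref=6.0000 raw=[6.6000 9.0000 9.0000 7.2000]
After op 2 sync(2): ref=6.0000 raw=[6.6000 9.0000 6.0000 7.2000]
After op 3 sync(0): ref=6.0000 raw=[6.0000 9.0000 6.0000 7.2000]
After op 4 tick(5): ref=11.0000 raw=[11.5000 16.5000 13.5000 13.2000]
Drift of clock 0 after op 4: 11.5000 - 11.0000 = 0.5000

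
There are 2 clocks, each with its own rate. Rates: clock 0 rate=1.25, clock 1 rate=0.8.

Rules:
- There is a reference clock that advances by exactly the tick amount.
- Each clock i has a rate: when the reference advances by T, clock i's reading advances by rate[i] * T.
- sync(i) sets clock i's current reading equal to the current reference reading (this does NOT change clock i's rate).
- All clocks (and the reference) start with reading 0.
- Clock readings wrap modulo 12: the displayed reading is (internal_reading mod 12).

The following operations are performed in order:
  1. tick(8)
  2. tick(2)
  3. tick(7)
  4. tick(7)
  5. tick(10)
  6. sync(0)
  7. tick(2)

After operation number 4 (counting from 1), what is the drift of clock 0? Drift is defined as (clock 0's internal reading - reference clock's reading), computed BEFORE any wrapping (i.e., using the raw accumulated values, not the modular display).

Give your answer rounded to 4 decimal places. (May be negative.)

Answer: 6.0000

Derivation:
After op 1 tick(8): ref=8.0000 raw=[10.0000 6.4000]
After op 2 tick(2): ref=10.0000 raw=[12.5000 8.0000]
After op 3 tick(7): ref=17.0000 raw=[21.2500 13.6000]
After op 4 tick(7): ref=24.0000 raw=[30.0000 19.2000]
Drift of clock 0 after op 4: 30.0000 - 24.0000 = 6.0000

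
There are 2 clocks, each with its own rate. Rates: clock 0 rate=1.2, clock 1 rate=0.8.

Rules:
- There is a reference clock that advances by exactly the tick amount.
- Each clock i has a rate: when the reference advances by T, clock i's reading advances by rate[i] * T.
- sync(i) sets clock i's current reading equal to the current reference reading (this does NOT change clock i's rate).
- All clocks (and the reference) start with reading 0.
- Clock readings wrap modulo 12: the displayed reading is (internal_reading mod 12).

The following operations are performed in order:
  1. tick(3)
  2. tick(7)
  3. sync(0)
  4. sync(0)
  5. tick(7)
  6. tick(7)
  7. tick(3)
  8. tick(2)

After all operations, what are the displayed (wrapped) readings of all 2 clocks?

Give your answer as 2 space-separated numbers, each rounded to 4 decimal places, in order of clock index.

After op 1 tick(3): ref=3.0000 raw=[3.6000 2.4000]
After op 2 tick(7): ref=10.0000 raw=[12.0000 8.0000]
After op 3 sync(0): ref=10.0000 raw=[10.0000 8.0000]
After op 4 sync(0): ref=10.0000 raw=[10.0000 8.0000]
After op 5 tick(7): ref=17.0000 raw=[18.4000 13.6000]
After op 6 tick(7): ref=24.0000 raw=[26.8000 19.2000]
After op 7 tick(3): ref=27.0000 raw=[30.4000 21.6000]
After op 8 tick(2): ref=29.0000 raw=[32.8000 23.2000]
Wrap final raw readings (mod 12): 32.8000 mod 12 = 8.8000; 23.2000 mod 12 = 11.2000

Answer: 8.8000 11.2000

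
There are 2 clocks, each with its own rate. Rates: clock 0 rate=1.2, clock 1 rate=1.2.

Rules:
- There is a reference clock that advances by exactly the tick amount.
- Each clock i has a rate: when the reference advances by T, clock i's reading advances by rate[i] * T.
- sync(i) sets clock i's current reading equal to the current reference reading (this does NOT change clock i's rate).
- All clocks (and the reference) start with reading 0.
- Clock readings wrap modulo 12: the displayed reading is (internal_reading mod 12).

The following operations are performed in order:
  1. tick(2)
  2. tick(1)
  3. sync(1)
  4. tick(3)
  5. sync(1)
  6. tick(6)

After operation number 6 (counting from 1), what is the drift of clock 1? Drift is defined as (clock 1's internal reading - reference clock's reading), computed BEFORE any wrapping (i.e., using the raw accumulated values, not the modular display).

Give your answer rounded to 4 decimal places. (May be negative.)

Answer: 1.2000

Derivation:
After op 1 tick(2): ref=2.0000 raw=[2.4000 2.4000]
After op 2 tick(1): ref=3.0000 raw=[3.6000 3.6000]
After op 3 sync(1): ref=3.0000 raw=[3.6000 3.0000]
After op 4 tick(3): ref=6.0000 raw=[7.2000 6.6000]
After op 5 sync(1): ref=6.0000 raw=[7.2000 6.0000]
After op 6 tick(6): ref=12.0000 raw=[14.4000 13.2000]
Drift of clock 1 after op 6: 13.2000 - 12.0000 = 1.2000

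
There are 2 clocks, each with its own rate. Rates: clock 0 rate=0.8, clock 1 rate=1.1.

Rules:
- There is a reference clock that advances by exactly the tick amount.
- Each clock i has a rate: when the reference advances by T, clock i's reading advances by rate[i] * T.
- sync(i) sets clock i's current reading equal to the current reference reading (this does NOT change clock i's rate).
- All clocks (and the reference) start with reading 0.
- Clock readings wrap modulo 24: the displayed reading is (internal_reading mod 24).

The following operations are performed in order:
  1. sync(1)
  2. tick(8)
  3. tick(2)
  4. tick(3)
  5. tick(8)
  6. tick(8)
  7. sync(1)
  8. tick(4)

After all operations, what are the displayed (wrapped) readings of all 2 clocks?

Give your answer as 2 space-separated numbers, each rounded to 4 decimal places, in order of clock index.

After op 1 sync(1): ref=0.0000 raw=[0.0000 0.0000]
After op 2 tick(8): ref=8.0000 raw=[6.4000 8.8000]
After op 3 tick(2): ref=10.0000 raw=[8.0000 11.0000]
After op 4 tick(3): ref=13.0000 raw=[10.4000 14.3000]
After op 5 tick(8): ref=21.0000 raw=[16.8000 23.1000]
After op 6 tick(8): ref=29.0000 raw=[23.2000 31.9000]
After op 7 sync(1): ref=29.0000 raw=[23.2000 29.0000]
After op 8 tick(4): ref=33.0000 raw=[26.4000 33.4000]
Wrap final raw readings (mod 24): 26.4000 mod 24 = 2.4000; 33.4000 mod 24 = 9.4000

Answer: 2.4000 9.4000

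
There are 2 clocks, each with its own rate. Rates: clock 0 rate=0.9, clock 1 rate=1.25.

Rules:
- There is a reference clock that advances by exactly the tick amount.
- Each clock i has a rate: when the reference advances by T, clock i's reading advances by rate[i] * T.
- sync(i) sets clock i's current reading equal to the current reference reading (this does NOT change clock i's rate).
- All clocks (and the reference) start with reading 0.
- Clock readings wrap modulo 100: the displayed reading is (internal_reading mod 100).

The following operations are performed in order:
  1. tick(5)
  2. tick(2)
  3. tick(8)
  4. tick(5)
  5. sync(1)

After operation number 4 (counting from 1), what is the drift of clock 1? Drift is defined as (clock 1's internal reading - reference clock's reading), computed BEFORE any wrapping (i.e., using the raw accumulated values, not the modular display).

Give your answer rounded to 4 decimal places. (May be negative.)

Answer: 5.0000

Derivation:
After op 1 tick(5): ref=5.0000 raw=[4.5000 6.2500]
After op 2 tick(2): ref=7.0000 raw=[6.3000 8.7500]
After op 3 tick(8): ref=15.0000 raw=[13.5000 18.7500]
After op 4 tick(5): ref=20.0000 raw=[18.0000 25.0000]
Drift of clock 1 after op 4: 25.0000 - 20.0000 = 5.0000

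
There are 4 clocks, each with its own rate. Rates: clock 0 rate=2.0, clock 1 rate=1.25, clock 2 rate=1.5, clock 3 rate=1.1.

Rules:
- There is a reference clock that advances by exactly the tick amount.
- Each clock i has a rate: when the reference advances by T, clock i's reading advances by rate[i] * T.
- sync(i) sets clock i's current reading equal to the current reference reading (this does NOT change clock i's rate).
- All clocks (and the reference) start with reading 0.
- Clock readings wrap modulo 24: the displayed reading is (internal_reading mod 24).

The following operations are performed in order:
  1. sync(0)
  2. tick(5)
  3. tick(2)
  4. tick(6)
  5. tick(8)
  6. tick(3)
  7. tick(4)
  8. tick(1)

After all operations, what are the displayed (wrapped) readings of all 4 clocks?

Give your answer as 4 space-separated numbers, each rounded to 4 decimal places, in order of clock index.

After op 1 sync(0): ref=0.0000 raw=[0.0000 0.0000 0.0000 0.0000]
After op 2 tick(5): ref=5.0000 raw=[10.0000 6.2500 7.5000 5.5000]
After op 3 tick(2): ref=7.0000 raw=[14.0000 8.7500 10.5000 7.7000]
After op 4 tick(6): ref=13.0000 raw=[26.0000 16.2500 19.5000 14.3000]
After op 5 tick(8): ref=21.0000 raw=[42.0000 26.2500 31.5000 23.1000]
After op 6 tick(3): ref=24.0000 raw=[48.0000 30.0000 36.0000 26.4000]
After op 7 tick(4): ref=28.0000 raw=[56.0000 35.0000 42.0000 30.8000]
After op 8 tick(1): ref=29.0000 raw=[58.0000 36.2500 43.5000 31.9000]
Wrap final raw readings (mod 24): 58.0000 mod 24 = 10.0000; 36.2500 mod 24 = 12.2500; 43.5000 mod 24 = 19.5000; 31.9000 mod 24 = 7.9000

Answer: 10.0000 12.2500 19.5000 7.9000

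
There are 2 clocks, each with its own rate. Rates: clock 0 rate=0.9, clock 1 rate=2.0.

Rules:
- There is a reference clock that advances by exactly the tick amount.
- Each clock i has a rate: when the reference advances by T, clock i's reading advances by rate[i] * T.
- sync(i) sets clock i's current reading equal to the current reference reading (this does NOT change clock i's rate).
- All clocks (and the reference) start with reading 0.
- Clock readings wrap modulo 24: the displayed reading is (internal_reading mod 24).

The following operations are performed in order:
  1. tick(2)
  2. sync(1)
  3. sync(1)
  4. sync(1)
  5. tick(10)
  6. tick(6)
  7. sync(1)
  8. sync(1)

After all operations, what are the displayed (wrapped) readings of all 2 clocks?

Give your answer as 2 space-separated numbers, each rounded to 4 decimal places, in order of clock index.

Answer: 16.2000 18.0000

Derivation:
After op 1 tick(2): ref=2.0000 raw=[1.8000 4.0000]
After op 2 sync(1): ref=2.0000 raw=[1.8000 2.0000]
After op 3 sync(1): ref=2.0000 raw=[1.8000 2.0000]
After op 4 sync(1): ref=2.0000 raw=[1.8000 2.0000]
After op 5 tick(10): ref=12.0000 raw=[10.8000 22.0000]
After op 6 tick(6): ref=18.0000 raw=[16.2000 34.0000]
After op 7 sync(1): ref=18.0000 raw=[16.2000 18.0000]
After op 8 sync(1): ref=18.0000 raw=[16.2000 18.0000]
Wrap final raw readings (mod 24): 16.2000 mod 24 = 16.2000; 18.0000 mod 24 = 18.0000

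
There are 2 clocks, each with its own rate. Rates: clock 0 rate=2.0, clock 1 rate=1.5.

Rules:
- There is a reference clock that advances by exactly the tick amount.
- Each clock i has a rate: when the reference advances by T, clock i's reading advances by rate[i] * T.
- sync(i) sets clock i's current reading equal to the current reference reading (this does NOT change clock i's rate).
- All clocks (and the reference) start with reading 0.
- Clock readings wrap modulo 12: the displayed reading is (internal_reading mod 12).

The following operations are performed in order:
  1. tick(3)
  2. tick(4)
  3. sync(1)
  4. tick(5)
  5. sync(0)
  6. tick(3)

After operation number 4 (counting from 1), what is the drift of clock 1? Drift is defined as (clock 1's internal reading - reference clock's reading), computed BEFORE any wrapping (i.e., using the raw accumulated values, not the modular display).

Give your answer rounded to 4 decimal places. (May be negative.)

After op 1 tick(3): ref=3.0000 raw=[6.0000 4.5000]
After op 2 tick(4): ref=7.0000 raw=[14.0000 10.5000]
After op 3 sync(1): ref=7.0000 raw=[14.0000 7.0000]
After op 4 tick(5): ref=12.0000 raw=[24.0000 14.5000]
Drift of clock 1 after op 4: 14.5000 - 12.0000 = 2.5000

Answer: 2.5000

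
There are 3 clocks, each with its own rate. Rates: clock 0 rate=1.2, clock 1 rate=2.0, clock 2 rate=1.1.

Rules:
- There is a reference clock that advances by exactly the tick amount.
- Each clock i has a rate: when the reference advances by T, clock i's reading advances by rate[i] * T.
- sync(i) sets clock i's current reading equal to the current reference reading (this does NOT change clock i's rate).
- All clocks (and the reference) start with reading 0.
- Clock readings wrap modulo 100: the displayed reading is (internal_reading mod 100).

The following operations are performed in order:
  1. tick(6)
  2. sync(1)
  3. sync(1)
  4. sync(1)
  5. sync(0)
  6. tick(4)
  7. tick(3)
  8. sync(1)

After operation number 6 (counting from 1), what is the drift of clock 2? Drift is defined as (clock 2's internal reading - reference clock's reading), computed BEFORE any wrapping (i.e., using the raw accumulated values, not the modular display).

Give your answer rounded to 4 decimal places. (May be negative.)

After op 1 tick(6): ref=6.0000 raw=[7.2000 12.0000 6.6000]
After op 2 sync(1): ref=6.0000 raw=[7.2000 6.0000 6.6000]
After op 3 sync(1): ref=6.0000 raw=[7.2000 6.0000 6.6000]
After op 4 sync(1): ref=6.0000 raw=[7.2000 6.0000 6.6000]
After op 5 sync(0): ref=6.0000 raw=[6.0000 6.0000 6.6000]
After op 6 tick(4): ref=10.0000 raw=[10.8000 14.0000 11.0000]
Drift of clock 2 after op 6: 11.0000 - 10.0000 = 1.0000

Answer: 1.0000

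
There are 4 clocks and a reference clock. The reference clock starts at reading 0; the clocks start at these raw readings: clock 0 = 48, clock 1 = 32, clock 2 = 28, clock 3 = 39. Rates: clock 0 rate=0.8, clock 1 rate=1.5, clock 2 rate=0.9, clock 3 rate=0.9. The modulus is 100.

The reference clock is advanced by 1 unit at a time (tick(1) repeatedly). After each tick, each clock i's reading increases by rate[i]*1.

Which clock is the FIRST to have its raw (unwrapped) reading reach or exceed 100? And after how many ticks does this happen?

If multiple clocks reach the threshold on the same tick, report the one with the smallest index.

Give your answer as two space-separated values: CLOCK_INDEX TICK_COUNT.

Answer: 1 46

Derivation:
clock 0: start=48, rate=0.8, needs 100-48 = 52; ticks = ceil(52/0.8) = ceil(65.0000) = 65; reading at tick 65 = 48 + 0.8*65 = 100.0000
clock 1: start=32, rate=1.5, needs 100-32 = 68; ticks = ceil(68/1.5) = ceil(45.3333) = 46; reading at tick 46 = 32 + 1.5*46 = 101.0000
clock 2: start=28, rate=0.9, needs 100-28 = 72; ticks = ceil(72/0.9) = ceil(80.0000) = 80; reading at tick 80 = 28 + 0.9*80 = 100.0000
clock 3: start=39, rate=0.9, needs 100-39 = 61; ticks = ceil(61/0.9) = ceil(67.7778) = 68; reading at tick 68 = 39 + 0.9*68 = 100.2000
Minimum tick count = 46; winners = [1]; smallest index = 1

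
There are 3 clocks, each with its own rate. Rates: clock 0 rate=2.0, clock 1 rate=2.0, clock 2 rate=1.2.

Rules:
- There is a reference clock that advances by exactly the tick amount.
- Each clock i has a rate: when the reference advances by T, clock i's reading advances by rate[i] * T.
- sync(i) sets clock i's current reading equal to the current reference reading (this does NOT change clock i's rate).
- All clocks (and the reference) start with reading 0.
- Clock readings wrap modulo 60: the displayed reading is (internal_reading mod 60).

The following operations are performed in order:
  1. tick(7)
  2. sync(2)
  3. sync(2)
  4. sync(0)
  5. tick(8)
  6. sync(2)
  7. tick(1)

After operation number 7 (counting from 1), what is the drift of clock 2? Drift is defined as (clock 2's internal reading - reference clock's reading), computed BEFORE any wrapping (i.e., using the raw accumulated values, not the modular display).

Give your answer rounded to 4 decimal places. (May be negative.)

Answer: 0.2000

Derivation:
After op 1 tick(7): ref=7.0000 raw=[14.0000 14.0000 8.4000]
After op 2 sync(2): ref=7.0000 raw=[14.0000 14.0000 7.0000]
After op 3 sync(2): ref=7.0000 raw=[14.0000 14.0000 7.0000]
After op 4 sync(0): ref=7.0000 raw=[7.0000 14.0000 7.0000]
After op 5 tick(8): ref=15.0000 raw=[23.0000 30.0000 16.6000]
After op 6 sync(2): ref=15.0000 raw=[23.0000 30.0000 15.0000]
After op 7 tick(1): ref=16.0000 raw=[25.0000 32.0000 16.2000]
Drift of clock 2 after op 7: 16.2000 - 16.0000 = 0.2000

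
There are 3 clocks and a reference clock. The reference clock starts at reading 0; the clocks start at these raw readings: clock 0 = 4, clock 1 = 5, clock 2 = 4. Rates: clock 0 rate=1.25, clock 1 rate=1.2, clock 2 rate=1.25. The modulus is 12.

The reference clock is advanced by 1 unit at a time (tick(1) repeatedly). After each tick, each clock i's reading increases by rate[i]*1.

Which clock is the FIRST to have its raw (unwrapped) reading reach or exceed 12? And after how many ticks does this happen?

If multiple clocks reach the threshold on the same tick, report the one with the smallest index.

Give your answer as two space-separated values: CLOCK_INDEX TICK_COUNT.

clock 0: start=4, rate=1.25, needs 12-4 = 8; ticks = ceil(8/1.25) = ceil(6.4000) = 7; reading at tick 7 = 4 + 1.25*7 = 12.7500
clock 1: start=5, rate=1.2, needs 12-5 = 7; ticks = ceil(7/1.2) = ceil(5.8333) = 6; reading at tick 6 = 5 + 1.2*6 = 12.2000
clock 2: start=4, rate=1.25, needs 12-4 = 8; ticks = ceil(8/1.25) = ceil(6.4000) = 7; reading at tick 7 = 4 + 1.25*7 = 12.7500
Minimum tick count = 6; winners = [1]; smallest index = 1

Answer: 1 6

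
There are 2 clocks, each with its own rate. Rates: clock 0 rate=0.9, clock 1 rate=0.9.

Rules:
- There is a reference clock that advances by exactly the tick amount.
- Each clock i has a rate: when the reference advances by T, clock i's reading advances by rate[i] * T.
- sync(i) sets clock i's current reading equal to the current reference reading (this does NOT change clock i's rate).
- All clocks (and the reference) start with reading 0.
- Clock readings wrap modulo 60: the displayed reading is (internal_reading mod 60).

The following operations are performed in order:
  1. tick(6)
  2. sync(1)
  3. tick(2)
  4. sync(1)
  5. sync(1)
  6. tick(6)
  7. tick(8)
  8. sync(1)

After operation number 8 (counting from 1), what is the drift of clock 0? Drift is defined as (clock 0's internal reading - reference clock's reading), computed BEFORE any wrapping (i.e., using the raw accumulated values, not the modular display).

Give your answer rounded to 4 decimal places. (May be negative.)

Answer: -2.2000

Derivation:
After op 1 tick(6): ref=6.0000 raw=[5.4000 5.4000]
After op 2 sync(1): ref=6.0000 raw=[5.4000 6.0000]
After op 3 tick(2): ref=8.0000 raw=[7.2000 7.8000]
After op 4 sync(1): ref=8.0000 raw=[7.2000 8.0000]
After op 5 sync(1): ref=8.0000 raw=[7.2000 8.0000]
After op 6 tick(6): ref=14.0000 raw=[12.6000 13.4000]
After op 7 tick(8): ref=22.0000 raw=[19.8000 20.6000]
After op 8 sync(1): ref=22.0000 raw=[19.8000 22.0000]
Drift of clock 0 after op 8: 19.8000 - 22.0000 = -2.2000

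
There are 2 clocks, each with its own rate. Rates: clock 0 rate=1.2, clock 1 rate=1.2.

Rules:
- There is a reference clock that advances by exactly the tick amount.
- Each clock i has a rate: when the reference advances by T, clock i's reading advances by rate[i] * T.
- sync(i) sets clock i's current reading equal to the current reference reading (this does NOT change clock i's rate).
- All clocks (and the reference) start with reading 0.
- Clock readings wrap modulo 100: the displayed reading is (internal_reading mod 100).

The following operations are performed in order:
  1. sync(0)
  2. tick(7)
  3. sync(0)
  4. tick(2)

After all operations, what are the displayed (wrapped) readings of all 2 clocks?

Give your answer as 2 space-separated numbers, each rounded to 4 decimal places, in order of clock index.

After op 1 sync(0): ref=0.0000 raw=[0.0000 0.0000]
After op 2 tick(7): ref=7.0000 raw=[8.4000 8.4000]
After op 3 sync(0): ref=7.0000 raw=[7.0000 8.4000]
After op 4 tick(2): ref=9.0000 raw=[9.4000 10.8000]
Wrap final raw readings (mod 100): 9.4000 mod 100 = 9.4000; 10.8000 mod 100 = 10.8000

Answer: 9.4000 10.8000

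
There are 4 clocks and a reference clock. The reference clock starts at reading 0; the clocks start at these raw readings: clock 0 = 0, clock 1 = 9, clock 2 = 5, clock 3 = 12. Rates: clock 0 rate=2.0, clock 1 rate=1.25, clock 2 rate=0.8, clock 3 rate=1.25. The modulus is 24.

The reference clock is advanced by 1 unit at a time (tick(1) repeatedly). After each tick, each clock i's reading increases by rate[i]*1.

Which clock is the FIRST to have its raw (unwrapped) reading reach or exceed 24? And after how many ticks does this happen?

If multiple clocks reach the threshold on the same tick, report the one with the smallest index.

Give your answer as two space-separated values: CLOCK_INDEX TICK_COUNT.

Answer: 3 10

Derivation:
clock 0: start=0, rate=2.0, needs 24-0 = 24; ticks = ceil(24/2.0) = ceil(12.0000) = 12; reading at tick 12 = 0 + 2.0*12 = 24.0000
clock 1: start=9, rate=1.25, needs 24-9 = 15; ticks = ceil(15/1.25) = ceil(12.0000) = 12; reading at tick 12 = 9 + 1.25*12 = 24.0000
clock 2: start=5, rate=0.8, needs 24-5 = 19; ticks = ceil(19/0.8) = ceil(23.7500) = 24; reading at tick 24 = 5 + 0.8*24 = 24.2000
clock 3: start=12, rate=1.25, needs 24-12 = 12; ticks = ceil(12/1.25) = ceil(9.6000) = 10; reading at tick 10 = 12 + 1.25*10 = 24.5000
Minimum tick count = 10; winners = [3]; smallest index = 3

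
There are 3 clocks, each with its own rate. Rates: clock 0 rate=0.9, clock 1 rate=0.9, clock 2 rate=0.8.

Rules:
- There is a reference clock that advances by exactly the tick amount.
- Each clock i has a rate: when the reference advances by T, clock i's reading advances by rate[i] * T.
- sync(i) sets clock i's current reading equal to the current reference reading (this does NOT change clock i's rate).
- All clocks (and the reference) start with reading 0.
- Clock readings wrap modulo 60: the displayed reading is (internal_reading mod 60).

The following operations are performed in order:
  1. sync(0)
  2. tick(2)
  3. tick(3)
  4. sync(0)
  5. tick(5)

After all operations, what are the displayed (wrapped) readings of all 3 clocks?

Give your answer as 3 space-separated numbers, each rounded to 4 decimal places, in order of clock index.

Answer: 9.5000 9.0000 8.0000

Derivation:
After op 1 sync(0): ref=0.0000 raw=[0.0000 0.0000 0.0000]
After op 2 tick(2): ref=2.0000 raw=[1.8000 1.8000 1.6000]
After op 3 tick(3): ref=5.0000 raw=[4.5000 4.5000 4.0000]
After op 4 sync(0): ref=5.0000 raw=[5.0000 4.5000 4.0000]
After op 5 tick(5): ref=10.0000 raw=[9.5000 9.0000 8.0000]
Wrap final raw readings (mod 60): 9.5000 mod 60 = 9.5000; 9.0000 mod 60 = 9.0000; 8.0000 mod 60 = 8.0000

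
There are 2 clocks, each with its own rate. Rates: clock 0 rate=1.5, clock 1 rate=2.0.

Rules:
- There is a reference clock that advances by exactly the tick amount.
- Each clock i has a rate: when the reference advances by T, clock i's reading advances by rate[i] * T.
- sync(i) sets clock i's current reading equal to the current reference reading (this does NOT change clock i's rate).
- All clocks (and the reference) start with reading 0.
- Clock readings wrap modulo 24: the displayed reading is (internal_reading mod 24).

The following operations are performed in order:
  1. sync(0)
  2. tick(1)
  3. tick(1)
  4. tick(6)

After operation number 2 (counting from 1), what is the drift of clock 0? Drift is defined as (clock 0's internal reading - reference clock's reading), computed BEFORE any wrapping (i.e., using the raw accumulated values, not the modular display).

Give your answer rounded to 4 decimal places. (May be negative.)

Answer: 0.5000

Derivation:
After op 1 sync(0): ref=0.0000 raw=[0.0000 0.0000]
After op 2 tick(1): ref=1.0000 raw=[1.5000 2.0000]
Drift of clock 0 after op 2: 1.5000 - 1.0000 = 0.5000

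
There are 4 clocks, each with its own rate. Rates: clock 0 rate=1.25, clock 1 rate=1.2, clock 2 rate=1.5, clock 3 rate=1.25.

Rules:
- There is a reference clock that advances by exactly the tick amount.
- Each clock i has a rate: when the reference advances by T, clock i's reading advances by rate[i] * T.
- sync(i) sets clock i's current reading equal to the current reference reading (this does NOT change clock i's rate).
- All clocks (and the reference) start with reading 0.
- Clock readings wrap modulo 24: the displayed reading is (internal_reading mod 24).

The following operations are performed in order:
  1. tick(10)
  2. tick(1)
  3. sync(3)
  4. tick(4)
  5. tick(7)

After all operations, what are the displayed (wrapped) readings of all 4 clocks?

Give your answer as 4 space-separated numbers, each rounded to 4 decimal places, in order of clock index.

Answer: 3.5000 2.4000 9.0000 0.7500

Derivation:
After op 1 tick(10): ref=10.0000 raw=[12.5000 12.0000 15.0000 12.5000]
After op 2 tick(1): ref=11.0000 raw=[13.7500 13.2000 16.5000 13.7500]
After op 3 sync(3): ref=11.0000 raw=[13.7500 13.2000 16.5000 11.0000]
After op 4 tick(4): ref=15.0000 raw=[18.7500 18.0000 22.5000 16.0000]
After op 5 tick(7): ref=22.0000 raw=[27.5000 26.4000 33.0000 24.7500]
Wrap final raw readings (mod 24): 27.5000 mod 24 = 3.5000; 26.4000 mod 24 = 2.4000; 33.0000 mod 24 = 9.0000; 24.7500 mod 24 = 0.7500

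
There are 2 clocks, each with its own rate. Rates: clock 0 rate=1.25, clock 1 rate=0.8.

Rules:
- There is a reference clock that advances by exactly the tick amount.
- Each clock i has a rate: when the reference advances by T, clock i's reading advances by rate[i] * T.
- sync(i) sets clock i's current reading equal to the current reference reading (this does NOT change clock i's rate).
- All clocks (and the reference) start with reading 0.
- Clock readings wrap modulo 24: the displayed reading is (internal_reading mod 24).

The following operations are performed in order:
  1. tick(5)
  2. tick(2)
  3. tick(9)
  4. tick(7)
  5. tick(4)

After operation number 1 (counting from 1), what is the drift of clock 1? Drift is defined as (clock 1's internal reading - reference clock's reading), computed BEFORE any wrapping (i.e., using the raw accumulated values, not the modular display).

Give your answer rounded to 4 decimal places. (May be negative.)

Answer: -1.0000

Derivation:
After op 1 tick(5): ref=5.0000 raw=[6.2500 4.0000]
Drift of clock 1 after op 1: 4.0000 - 5.0000 = -1.0000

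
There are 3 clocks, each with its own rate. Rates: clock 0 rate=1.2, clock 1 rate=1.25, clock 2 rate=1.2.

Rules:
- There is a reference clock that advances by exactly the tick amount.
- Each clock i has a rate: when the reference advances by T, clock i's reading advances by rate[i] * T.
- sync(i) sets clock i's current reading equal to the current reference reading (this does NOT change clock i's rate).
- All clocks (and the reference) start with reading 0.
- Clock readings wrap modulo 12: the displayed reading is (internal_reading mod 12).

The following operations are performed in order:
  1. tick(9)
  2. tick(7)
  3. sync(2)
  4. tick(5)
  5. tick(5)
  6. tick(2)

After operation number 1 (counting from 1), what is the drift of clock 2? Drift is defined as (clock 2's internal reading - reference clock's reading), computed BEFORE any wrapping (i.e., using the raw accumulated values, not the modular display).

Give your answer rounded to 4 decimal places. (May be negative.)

After op 1 tick(9): ref=9.0000 raw=[10.8000 11.2500 10.8000]
Drift of clock 2 after op 1: 10.8000 - 9.0000 = 1.8000

Answer: 1.8000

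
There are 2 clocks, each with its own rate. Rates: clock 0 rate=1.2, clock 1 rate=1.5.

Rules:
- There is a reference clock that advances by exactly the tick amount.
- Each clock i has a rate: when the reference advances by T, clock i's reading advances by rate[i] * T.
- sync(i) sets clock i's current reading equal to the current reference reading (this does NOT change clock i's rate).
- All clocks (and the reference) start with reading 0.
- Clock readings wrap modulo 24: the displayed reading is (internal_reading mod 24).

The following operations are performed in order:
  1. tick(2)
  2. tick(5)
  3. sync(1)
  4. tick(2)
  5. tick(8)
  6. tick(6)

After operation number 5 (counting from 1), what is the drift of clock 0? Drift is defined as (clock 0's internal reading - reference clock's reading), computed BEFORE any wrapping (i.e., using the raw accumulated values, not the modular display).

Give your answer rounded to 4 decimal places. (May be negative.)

After op 1 tick(2): ref=2.0000 raw=[2.4000 3.0000]
After op 2 tick(5): ref=7.0000 raw=[8.4000 10.5000]
After op 3 sync(1): ref=7.0000 raw=[8.4000 7.0000]
After op 4 tick(2): ref=9.0000 raw=[10.8000 10.0000]
After op 5 tick(8): ref=17.0000 raw=[20.4000 22.0000]
Drift of clock 0 after op 5: 20.4000 - 17.0000 = 3.4000

Answer: 3.4000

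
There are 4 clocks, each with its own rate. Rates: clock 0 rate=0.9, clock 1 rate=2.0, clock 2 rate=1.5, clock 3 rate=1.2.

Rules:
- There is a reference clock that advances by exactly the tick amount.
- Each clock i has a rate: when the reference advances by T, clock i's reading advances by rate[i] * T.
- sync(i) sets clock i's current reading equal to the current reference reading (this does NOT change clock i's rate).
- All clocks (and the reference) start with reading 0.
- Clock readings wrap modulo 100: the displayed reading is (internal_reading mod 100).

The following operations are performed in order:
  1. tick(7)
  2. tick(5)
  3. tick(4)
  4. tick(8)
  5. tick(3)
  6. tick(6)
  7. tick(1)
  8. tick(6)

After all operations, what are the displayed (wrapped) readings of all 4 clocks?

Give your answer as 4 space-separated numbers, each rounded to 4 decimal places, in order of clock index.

After op 1 tick(7): ref=7.0000 raw=[6.3000 14.0000 10.5000 8.4000]
After op 2 tick(5): ref=12.0000 raw=[10.8000 24.0000 18.0000 14.4000]
After op 3 tick(4): ref=16.0000 raw=[14.4000 32.0000 24.0000 19.2000]
After op 4 tick(8): ref=24.0000 raw=[21.6000 48.0000 36.0000 28.8000]
After op 5 tick(3): ref=27.0000 raw=[24.3000 54.0000 40.5000 32.4000]
After op 6 tick(6): ref=33.0000 raw=[29.7000 66.0000 49.5000 39.6000]
After op 7 tick(1): ref=34.0000 raw=[30.6000 68.0000 51.0000 40.8000]
After op 8 tick(6): ref=40.0000 raw=[36.0000 80.0000 60.0000 48.0000]
Wrap final raw readings (mod 100): 36.0000 mod 100 = 36.0000; 80.0000 mod 100 = 80.0000; 60.0000 mod 100 = 60.0000; 48.0000 mod 100 = 48.0000

Answer: 36.0000 80.0000 60.0000 48.0000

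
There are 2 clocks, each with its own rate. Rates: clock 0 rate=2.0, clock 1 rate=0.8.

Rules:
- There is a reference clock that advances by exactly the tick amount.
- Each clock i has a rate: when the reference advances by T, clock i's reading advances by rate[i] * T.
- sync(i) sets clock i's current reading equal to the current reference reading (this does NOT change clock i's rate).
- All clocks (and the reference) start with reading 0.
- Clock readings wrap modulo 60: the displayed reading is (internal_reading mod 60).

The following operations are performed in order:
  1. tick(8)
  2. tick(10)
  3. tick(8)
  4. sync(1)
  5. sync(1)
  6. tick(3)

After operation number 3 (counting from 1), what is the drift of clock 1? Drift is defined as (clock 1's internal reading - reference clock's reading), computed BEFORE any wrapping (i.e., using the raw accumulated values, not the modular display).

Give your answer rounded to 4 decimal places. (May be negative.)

After op 1 tick(8): ref=8.0000 raw=[16.0000 6.4000]
After op 2 tick(10): ref=18.0000 raw=[36.0000 14.4000]
After op 3 tick(8): ref=26.0000 raw=[52.0000 20.8000]
Drift of clock 1 after op 3: 20.8000 - 26.0000 = -5.2000

Answer: -5.2000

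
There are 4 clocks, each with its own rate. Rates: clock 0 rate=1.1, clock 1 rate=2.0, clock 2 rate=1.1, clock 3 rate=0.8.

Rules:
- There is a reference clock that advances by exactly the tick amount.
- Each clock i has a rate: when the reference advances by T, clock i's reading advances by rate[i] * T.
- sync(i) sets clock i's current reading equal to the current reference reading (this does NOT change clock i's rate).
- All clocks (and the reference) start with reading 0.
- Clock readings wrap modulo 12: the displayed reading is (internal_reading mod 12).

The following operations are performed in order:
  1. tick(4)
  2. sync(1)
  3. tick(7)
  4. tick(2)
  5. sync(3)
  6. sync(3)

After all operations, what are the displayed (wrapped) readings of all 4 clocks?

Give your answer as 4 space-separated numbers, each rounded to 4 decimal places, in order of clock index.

Answer: 2.3000 10.0000 2.3000 1.0000

Derivation:
After op 1 tick(4): ref=4.0000 raw=[4.4000 8.0000 4.4000 3.2000]
After op 2 sync(1): ref=4.0000 raw=[4.4000 4.0000 4.4000 3.2000]
After op 3 tick(7): ref=11.0000 raw=[12.1000 18.0000 12.1000 8.8000]
After op 4 tick(2): ref=13.0000 raw=[14.3000 22.0000 14.3000 10.4000]
After op 5 sync(3): ref=13.0000 raw=[14.3000 22.0000 14.3000 13.0000]
After op 6 sync(3): ref=13.0000 raw=[14.3000 22.0000 14.3000 13.0000]
Wrap final raw readings (mod 12): 14.3000 mod 12 = 2.3000; 22.0000 mod 12 = 10.0000; 14.3000 mod 12 = 2.3000; 13.0000 mod 12 = 1.0000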